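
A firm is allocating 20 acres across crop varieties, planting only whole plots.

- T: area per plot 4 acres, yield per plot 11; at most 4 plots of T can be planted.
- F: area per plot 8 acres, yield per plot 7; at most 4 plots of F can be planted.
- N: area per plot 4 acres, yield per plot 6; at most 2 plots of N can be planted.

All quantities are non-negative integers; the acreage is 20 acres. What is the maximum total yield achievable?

Take 4×T and 1×N: area 20 ≤ 20, yield 4·11 + 1·6 = 50.
T has the best ratio (11/4) and is taken to its limit of 4; remaining capacity is filled optimally with the others.

50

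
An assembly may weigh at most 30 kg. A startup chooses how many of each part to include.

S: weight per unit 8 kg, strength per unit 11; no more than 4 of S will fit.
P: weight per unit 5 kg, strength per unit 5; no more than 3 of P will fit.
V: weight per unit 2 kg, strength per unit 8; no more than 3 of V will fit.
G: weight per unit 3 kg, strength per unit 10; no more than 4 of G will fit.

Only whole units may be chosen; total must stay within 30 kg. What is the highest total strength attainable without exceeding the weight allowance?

75

Take 1×S, 3×V, and 4×G: weight 26 ≤ 30, strength 1·11 + 3·8 + 4·10 = 75.
V has the best ratio (8/2) and is taken to its limit of 3; remaining capacity is filled optimally with the others.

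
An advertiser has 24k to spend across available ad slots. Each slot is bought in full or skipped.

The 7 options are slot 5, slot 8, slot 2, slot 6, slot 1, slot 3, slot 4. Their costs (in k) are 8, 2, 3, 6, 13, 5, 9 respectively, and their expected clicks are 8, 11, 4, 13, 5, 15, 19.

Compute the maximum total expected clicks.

Take slot 8, slot 6, slot 3, and slot 4: cost 2 + 6 + 5 + 9 = 22 ≤ 24, expected clicks 11 + 13 + 15 + 19 = 58.
No other feasible combination does better.

58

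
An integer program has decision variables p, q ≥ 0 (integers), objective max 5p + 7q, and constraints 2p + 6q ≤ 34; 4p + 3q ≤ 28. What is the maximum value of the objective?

Relaxing integrality, the LP optimum is 49.44 at (p,q) = (3.67, 4.44), which is not an integer point.
(p,q)=(4,4): 2·4+6·4=32≤34, 4·4+3·4=28≤28, objective 48.
(p,q)=(2,5): 2·2+6·5=34≤34, 4·2+3·5=23≤28, objective 45.
Maximum is 48 at (p,q)=(4,4).

48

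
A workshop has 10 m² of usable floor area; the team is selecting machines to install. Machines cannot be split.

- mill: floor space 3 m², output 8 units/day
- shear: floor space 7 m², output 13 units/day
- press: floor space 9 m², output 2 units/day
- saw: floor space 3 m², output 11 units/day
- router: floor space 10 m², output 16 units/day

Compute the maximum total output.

This is an integer program with binary decision variables.
Allowing fractional choices, the relaxed optimum would be about 26.4, but machines are indivisible.
shear + saw: floor space 7 + 3 = 10 ≤ 10, output 13 + 11 = 24.
mill + shear: floor space 3 + 7 = 10 ≤ 10, output 8 + 13 = 21.
Best is shear and saw with total output 24.

24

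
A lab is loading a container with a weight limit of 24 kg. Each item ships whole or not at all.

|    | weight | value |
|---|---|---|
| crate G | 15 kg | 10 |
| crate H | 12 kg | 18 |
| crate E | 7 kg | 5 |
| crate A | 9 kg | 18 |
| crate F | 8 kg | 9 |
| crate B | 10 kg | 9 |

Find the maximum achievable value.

36

Allowing fractional choices, the relaxed optimum would be about 39.4, but items are indivisible.
crate H + crate A: weight 12 + 9 = 21 ≤ 24, value 18 + 18 = 36.
crate E + crate A + crate F: weight 7 + 9 + 8 = 24 ≤ 24, value 5 + 18 + 9 = 32.
crate G + crate A: weight 15 + 9 = 24 ≤ 24, value 10 + 18 = 28.
Best is crate H and crate A with total value 36.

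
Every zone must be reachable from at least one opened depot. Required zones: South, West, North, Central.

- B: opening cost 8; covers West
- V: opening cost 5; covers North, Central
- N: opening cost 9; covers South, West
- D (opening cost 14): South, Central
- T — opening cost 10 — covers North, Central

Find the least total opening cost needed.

14

Choose V and N: together they cover South, West, North, Central — every zone.
Total opening cost: 5 + 9 = 14.
No cover costs less than 14.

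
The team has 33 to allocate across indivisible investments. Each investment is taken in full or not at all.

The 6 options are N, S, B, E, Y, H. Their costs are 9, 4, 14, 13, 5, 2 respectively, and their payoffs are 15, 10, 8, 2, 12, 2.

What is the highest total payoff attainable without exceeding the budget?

45

N + S + Y + H: cost 9 + 4 + 5 + 2 = 20 ≤ 33, payoff 15 + 10 + 12 + 2 = 39.
N + S + E + Y + H: cost 9 + 4 + 13 + 5 + 2 = 33 ≤ 33, payoff 15 + 10 + 2 + 12 + 2 = 41.
N + S + B + Y: cost 9 + 4 + 14 + 5 = 32 ≤ 33, payoff 15 + 10 + 8 + 12 = 45.
Best is N, S, B, and Y with total payoff 45.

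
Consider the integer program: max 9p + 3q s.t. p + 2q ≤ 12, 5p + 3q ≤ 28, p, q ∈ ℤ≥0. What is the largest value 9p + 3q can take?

The continuous relaxation peaks at (5.6, 0) with value 50.40; rounding to a feasible lattice point costs some objective.
(p,q)=(5,1): 1·5+2·1=7≤12, 5·5+3·1=28≤28, objective 48.
(p,q)=(5,0): 1·5+2·0=5≤12, 5·5+3·0=25≤28, objective 45.
(p,q)=(4,2): 1·4+2·2=8≤12, 5·4+3·2=26≤28, objective 42.
(p,q)=(4,1): 1·4+2·1=6≤12, 5·4+3·1=23≤28, objective 39.
Maximum is 48 at (p,q)=(5,1).

48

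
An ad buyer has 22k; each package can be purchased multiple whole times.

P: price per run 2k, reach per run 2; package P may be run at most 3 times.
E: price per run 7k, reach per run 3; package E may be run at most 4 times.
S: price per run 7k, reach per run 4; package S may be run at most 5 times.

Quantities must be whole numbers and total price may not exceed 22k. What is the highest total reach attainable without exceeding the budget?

14

P has the best ratio (2/2); taking only P gives at most 3×2 = 6 (stopped by the supply cap of 3).
Mixing does better — 3×P and 2×S: price 20 ≤ 22, reach 3·2 + 2·4 = 14.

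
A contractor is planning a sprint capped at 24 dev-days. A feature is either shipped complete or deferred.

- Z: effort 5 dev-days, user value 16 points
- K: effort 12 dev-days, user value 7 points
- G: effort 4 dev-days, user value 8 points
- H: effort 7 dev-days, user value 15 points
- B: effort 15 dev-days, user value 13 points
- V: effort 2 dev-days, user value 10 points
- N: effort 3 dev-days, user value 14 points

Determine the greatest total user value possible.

63

Z + H + V + N: effort 5 + 7 + 2 + 3 = 17 ≤ 24, user value 16 + 15 + 10 + 14 = 55.
Z + G + H + V + N: effort 5 + 4 + 7 + 2 + 3 = 21 ≤ 24, user value 16 + 8 + 15 + 10 + 14 = 63.
Best is Z, G, H, V, and N with total user value 63.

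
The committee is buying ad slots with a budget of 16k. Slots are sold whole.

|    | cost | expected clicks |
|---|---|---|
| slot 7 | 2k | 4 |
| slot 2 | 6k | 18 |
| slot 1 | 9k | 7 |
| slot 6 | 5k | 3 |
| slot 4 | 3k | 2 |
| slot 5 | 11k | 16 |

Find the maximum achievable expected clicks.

Treat it as a binary knapsack problem.
Allowing fractional choices, the relaxed optimum would be about 33.6, but ad slots are indivisible.
slot 2 + slot 1: cost 6 + 9 = 15 ≤ 16, expected clicks 18 + 7 = 25.
slot 7 + slot 2 + slot 6 + slot 4: cost 2 + 6 + 5 + 3 = 16 ≤ 16, expected clicks 4 + 18 + 3 + 2 = 27.
slot 7 + slot 2 + slot 6: cost 2 + 6 + 5 = 13 ≤ 16, expected clicks 4 + 18 + 3 = 25.
Best is slot 7, slot 2, slot 6, and slot 4 with total expected clicks 27.

27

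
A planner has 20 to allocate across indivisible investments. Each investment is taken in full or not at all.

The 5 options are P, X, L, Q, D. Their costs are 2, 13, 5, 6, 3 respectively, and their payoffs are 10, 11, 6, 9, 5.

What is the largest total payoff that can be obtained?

Allowing fractional choices, the relaxed optimum would be about 33.4, but investments are indivisible.
P + X + D: cost 2 + 13 + 3 = 18 ≤ 20, payoff 10 + 11 + 5 = 26.
P + L + Q + D: cost 2 + 5 + 6 + 3 = 16 ≤ 20, payoff 10 + 6 + 9 + 5 = 30.
P + X + L: cost 2 + 13 + 5 = 20 ≤ 20, payoff 10 + 11 + 6 = 27.
Best is P, L, Q, and D with total payoff 30.

30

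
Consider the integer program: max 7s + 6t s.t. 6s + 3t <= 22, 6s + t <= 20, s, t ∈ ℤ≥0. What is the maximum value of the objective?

42

(s,t)=(0,7) is feasible, giving 42.
(s,t)=(0,6) is feasible, giving 36.
Maximum is 42 at (s,t)=(0,7).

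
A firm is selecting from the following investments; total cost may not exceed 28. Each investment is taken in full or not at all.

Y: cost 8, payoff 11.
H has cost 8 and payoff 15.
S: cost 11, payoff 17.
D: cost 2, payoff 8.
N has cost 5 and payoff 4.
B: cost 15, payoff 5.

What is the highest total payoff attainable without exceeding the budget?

44

Take H, S, D, and N: cost 8 + 11 + 2 + 5 = 26 ≤ 28, payoff 15 + 17 + 8 + 4 = 44.
No other feasible combination does better.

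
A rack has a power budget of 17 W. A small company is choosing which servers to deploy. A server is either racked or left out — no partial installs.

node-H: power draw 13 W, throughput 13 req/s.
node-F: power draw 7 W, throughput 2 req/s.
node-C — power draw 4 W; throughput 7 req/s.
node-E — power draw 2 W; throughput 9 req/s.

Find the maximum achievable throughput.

22

Take node-H and node-E: power draw 13 + 2 = 15 ≤ 17, throughput 13 + 9 = 22.
No other feasible combination does better.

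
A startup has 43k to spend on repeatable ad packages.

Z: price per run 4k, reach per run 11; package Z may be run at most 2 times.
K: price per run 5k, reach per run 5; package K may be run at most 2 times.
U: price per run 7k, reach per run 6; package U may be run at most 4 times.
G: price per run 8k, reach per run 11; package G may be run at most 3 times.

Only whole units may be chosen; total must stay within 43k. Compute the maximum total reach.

This is a bounded integer knapsack.
Take 2×Z, 2×K, and 3×G: price 42 ≤ 43, reach 2·11 + 2·5 + 3·11 = 65.
Z has the best ratio (11/4) and is taken to its limit of 2; remaining capacity is filled optimally with the others.

65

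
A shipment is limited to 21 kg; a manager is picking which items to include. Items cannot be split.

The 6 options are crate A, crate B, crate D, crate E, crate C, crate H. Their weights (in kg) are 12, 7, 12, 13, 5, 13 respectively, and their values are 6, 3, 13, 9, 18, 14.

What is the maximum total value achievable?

Take crate C and crate H: weight 5 + 13 = 18 ≤ 21, value 18 + 14 = 32.
No other feasible combination does better.

32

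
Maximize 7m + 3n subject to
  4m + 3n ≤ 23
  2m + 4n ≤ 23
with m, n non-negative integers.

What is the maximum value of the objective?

38

(m,n)=(5,1): 4·5+3·1=23≤23, 2·5+4·1=14≤23, objective 38.
(m,n)=(5,0): 4·5+3·0=20≤23, 2·5+4·0=10≤23, objective 35.
(m,n)=(4,2): 4·4+3·2=22≤23, 2·4+4·2=16≤23, objective 34.
The best lattice point is (5,1), giving 38.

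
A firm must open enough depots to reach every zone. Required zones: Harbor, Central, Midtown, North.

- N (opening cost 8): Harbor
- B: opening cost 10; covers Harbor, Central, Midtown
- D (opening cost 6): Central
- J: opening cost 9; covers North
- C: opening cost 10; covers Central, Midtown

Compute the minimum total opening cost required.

19

This is a weighted set-cover instance.
Choose B and J: together they cover Harbor, Central, Midtown, North — every zone.
Total opening cost: 10 + 9 = 19.
No cover costs less than 19.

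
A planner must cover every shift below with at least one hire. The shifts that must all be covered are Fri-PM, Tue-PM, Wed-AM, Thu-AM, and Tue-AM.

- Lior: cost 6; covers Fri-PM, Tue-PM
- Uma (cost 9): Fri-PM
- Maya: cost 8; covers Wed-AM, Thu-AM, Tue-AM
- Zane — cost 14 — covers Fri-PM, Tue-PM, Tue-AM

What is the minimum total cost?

Choose Lior and Maya: together they cover Fri-PM, Tue-PM, Wed-AM, Thu-AM, Tue-AM — every shift.
Total cost: 6 + 8 = 14.

14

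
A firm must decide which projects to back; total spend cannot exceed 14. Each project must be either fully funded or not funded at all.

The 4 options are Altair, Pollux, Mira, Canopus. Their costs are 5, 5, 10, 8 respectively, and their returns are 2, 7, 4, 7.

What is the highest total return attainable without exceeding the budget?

Treat it as a binary knapsack problem.
Allowing fractional choices, the relaxed optimum would be about 14.4, but projects are indivisible.
Pollux + Canopus: cost 5 + 8 = 13 ≤ 14, return 7 + 7 = 14.
Altair + Canopus: cost 5 + 8 = 13 ≤ 14, return 2 + 7 = 9.
Altair + Pollux: cost 5 + 5 = 10 ≤ 14, return 2 + 7 = 9.
Best is Pollux and Canopus with total return 14.

14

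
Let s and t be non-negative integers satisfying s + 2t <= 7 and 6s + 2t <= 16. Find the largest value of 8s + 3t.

Relaxing integrality, the LP optimum is 22.20 at (s,t) = (1.8, 2.6), which is not an integer point.
(s,t)=(2,2): 1·2+2·2=6≤7, 6·2+2·2=16≤16, objective 22.
(s,t)=(2,1): 1·2+2·1=4≤7, 6·2+2·1=14≤16, objective 19.
(s,t)=(1,3): 1·1+2·3=7≤7, 6·1+2·3=12≤16, objective 17.
No feasible integer point exceeds 22.

22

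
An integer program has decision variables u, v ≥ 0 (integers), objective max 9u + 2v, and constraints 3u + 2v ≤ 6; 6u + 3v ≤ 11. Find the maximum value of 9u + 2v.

11

Relaxing integrality, the LP optimum is 16.50 at (u,v) = (1.83, 0), which is not an integer point.
(u,v)=(1,1): 3·1+2·1=5≤6, 6·1+3·1=9≤11, objective 11.
(u,v)=(1,0): 3·1+2·0=3≤6, 6·1+3·0=6≤11, objective 9.
No feasible integer point exceeds 11.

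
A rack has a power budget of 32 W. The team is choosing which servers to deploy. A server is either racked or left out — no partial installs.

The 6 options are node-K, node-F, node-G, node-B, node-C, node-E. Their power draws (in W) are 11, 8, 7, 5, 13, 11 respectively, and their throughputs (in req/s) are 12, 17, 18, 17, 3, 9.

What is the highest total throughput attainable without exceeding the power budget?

64

This is an integer program with binary decision variables.
node-K + node-F + node-G + node-B: power draw 11 + 8 + 7 + 5 = 31 ≤ 32, throughput 12 + 17 + 18 + 17 = 64.
node-F + node-G + node-B: power draw 8 + 7 + 5 = 20 ≤ 32, throughput 17 + 18 + 17 = 52.
node-F + node-G + node-B + node-E: power draw 8 + 7 + 5 + 11 = 31 ≤ 32, throughput 17 + 18 + 17 + 9 = 61.
Best is node-K, node-F, node-G, and node-B with total throughput 64.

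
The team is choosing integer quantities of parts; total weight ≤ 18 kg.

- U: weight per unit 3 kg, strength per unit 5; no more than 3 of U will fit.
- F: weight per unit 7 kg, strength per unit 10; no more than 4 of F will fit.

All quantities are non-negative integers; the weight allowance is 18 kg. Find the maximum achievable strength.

U has the best ratio (5/3); taking only U gives at most 3×5 = 15 (stopped by the supply cap of 3).
Mixing does better — 1×U and 2×F: weight 17 ≤ 18, strength 1·5 + 2·10 = 25.

25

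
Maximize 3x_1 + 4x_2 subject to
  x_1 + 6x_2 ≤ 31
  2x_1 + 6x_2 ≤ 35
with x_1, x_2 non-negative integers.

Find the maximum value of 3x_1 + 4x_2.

51

Relaxing integrality, the LP optimum is 52.50 at (x_1,x_2) = (17.5, 0), which is not an integer point.
(x_1,x_2)=(17,0): 1·17+6·0=17≤31, 2·17+6·0=34≤35, objective 51.
(x_1,x_2)=(16,0): 1·16+6·0=16≤31, 2·16+6·0=32≤35, objective 48.
No feasible integer point exceeds 51.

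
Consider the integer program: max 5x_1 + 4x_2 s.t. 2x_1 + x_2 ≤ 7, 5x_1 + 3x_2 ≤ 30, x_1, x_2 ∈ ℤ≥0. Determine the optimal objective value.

(x_1,x_2)=(0,7): 2·0+1·7=7≤7, 5·0+3·7=21≤30, objective 28.
(x_1,x_2)=(0,6): 2·0+1·6=6≤7, 5·0+3·6=18≤30, objective 24.
Maximum is 28 at (x_1,x_2)=(0,7).

28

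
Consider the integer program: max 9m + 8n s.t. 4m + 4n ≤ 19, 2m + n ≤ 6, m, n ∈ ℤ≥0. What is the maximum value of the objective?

(m,n)=(2,2): 4·2+4·2=16≤19, 2·2+1·2=6≤6, objective 34.
(m,n)=(1,3): 4·1+4·3=16≤19, 2·1+1·3=5≤6, objective 33.
(m,n)=(0,4): 4·0+4·4=16≤19, 2·0+1·4=4≤6, objective 32.
Maximum is 34 at (m,n)=(2,2).

34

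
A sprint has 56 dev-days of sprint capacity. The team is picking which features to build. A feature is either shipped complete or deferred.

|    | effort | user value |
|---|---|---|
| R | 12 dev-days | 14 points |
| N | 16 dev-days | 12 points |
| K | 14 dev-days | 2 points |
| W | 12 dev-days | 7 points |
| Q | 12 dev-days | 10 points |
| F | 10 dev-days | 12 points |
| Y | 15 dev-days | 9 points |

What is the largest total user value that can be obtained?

48

Take R, N, Q, and F: effort 12 + 16 + 12 + 10 = 50 ≤ 56, user value 14 + 12 + 10 + 12 = 48.
No other feasible combination does better.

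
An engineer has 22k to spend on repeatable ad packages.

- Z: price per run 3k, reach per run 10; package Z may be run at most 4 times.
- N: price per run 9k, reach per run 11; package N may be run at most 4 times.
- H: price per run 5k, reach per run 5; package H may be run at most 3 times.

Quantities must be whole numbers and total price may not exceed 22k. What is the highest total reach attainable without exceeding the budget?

This is a bounded integer knapsack.
Z has the best ratio (10/3); taking only Z gives at most 4×10 = 40 (stopped by the supply cap of 4).
Mixing does better — 4×Z and 1×N: price 21 ≤ 22, reach 4·10 + 1·11 = 51.

51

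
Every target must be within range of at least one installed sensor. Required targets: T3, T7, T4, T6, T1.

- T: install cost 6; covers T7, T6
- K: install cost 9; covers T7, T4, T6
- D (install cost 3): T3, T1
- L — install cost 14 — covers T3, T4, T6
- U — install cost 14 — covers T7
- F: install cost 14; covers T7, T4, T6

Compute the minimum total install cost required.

This is a weighted set-cover instance.
The greedy cost-per-new-target heuristic would pick D, T, and K for 18, but a cheaper cover exists.
Choose K and D: together they cover T3, T7, T4, T6, T1 — every target.
Total install cost: 9 + 3 = 12.
No cover costs less than 12.

12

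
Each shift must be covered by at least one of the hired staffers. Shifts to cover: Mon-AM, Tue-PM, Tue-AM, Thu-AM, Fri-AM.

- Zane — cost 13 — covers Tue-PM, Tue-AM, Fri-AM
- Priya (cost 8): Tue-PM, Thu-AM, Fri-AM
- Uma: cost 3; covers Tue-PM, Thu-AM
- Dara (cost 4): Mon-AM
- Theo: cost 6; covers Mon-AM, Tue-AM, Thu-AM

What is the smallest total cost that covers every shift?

Choose Priya and Theo: together they cover Mon-AM, Tue-PM, Tue-AM, Thu-AM, Fri-AM — every shift.
Total cost: 8 + 6 = 14.

14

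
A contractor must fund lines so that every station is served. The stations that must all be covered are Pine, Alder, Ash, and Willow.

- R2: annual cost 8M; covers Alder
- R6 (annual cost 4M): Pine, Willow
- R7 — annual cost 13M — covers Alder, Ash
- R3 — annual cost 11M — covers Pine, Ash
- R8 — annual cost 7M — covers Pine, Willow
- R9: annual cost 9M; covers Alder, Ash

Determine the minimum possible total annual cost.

Choose R6 and R9: together they cover Pine, Alder, Ash, Willow — every station.
Total annual cost: 4 + 9 = 13.
No cover costs less than 13.

13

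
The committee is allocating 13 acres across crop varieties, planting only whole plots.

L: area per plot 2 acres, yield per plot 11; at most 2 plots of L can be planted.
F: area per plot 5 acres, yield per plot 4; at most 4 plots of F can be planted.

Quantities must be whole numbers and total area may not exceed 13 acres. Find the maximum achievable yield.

2×L: area 4 ≤ 13, yield 2·11 = 22.
2×L and 1×F: area 9 ≤ 13, yield 2·11 + 1·4 = 26.
Best is 26.

26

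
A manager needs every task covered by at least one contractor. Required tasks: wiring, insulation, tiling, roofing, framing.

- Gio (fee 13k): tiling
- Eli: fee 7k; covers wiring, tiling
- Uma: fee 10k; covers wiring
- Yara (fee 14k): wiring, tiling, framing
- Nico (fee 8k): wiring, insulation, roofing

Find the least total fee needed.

This is a weighted set-cover instance.
Choose Yara and Nico: together they cover wiring, insulation, tiling, roofing, framing — every task.
Total fee: 14 + 8 = 22.

22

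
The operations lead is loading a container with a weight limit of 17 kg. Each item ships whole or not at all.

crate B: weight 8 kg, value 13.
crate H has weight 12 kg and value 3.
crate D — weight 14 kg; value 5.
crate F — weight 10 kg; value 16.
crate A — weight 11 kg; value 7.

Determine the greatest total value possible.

16

Allowing fractional choices, the relaxed optimum would be about 27.4, but items are indivisible.
crate F: weight 10 ≤ 17, value 16.
crate A: weight 11 ≤ 17, value 7.
crate B: weight 8 ≤ 17, value 13.
Best is crate F with total value 16.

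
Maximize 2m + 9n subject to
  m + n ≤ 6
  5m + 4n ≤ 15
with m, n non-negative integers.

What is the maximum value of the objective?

27

The continuous relaxation peaks at (0, 3.75) with value 33.75; rounding to a feasible lattice point costs some objective.
(m,n)=(0,3): 1·0+1·3=3≤6, 5·0+4·3=12≤15, objective 27.
(m,n)=(1,2): 1·1+1·2=3≤6, 5·1+4·2=13≤15, objective 20.
No feasible integer point exceeds 27.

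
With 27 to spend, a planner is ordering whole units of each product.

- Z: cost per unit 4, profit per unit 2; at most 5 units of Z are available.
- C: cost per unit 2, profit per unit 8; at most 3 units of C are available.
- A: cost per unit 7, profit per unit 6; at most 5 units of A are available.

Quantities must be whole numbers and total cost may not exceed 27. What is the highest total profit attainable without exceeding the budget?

This is a bounded integer knapsack.
C has the best ratio (8/2); taking only C gives at most 3×8 = 24 (stopped by the supply cap of 3).
Mixing does better — 3×C and 3×A: cost 27 ≤ 27, profit 3·8 + 3·6 = 42.

42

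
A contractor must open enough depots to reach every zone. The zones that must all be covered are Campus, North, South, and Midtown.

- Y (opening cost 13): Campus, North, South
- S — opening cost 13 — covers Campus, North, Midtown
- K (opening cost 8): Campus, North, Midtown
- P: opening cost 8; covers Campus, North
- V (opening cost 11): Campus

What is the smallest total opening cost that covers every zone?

21

Choose Y and K: together they cover Campus, North, South, Midtown — every zone.
Total opening cost: 13 + 8 = 21.
No cover costs less than 21.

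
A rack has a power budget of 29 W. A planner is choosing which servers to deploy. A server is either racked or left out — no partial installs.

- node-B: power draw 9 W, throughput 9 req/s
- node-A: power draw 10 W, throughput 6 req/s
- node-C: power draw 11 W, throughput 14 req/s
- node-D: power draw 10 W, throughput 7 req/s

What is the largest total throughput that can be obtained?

Take node-B and node-C: power draw 9 + 11 = 20 ≤ 29, throughput 9 + 14 = 23.
No other feasible combination does better.

23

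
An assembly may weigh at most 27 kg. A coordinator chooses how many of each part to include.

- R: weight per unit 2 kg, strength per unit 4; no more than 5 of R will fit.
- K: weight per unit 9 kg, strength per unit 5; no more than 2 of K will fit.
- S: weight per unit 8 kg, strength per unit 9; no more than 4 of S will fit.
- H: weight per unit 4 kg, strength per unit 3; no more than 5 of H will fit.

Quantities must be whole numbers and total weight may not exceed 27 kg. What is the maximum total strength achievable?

This is a bounded integer knapsack.
Take 5×R and 2×S: weight 26 ≤ 27, strength 5·4 + 2·9 = 38.
R has the best ratio (4/2) and is taken to its limit of 5; remaining capacity is filled optimally with the others.

38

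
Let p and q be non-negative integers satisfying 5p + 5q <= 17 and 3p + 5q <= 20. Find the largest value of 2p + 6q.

The continuous relaxation peaks at (0, 3.4) with value 20.40; rounding to a feasible lattice point costs some objective.
(p,q)=(0,3): 5·0+5·3=15≤17, 3·0+5·3=15≤20, objective 18.
(p,q)=(1,2): 5·1+5·2=15≤17, 3·1+5·2=13≤20, objective 14.
(p,q)=(0,2): 5·0+5·2=10≤17, 3·0+5·2=10≤20, objective 12.
No feasible integer point exceeds 18.

18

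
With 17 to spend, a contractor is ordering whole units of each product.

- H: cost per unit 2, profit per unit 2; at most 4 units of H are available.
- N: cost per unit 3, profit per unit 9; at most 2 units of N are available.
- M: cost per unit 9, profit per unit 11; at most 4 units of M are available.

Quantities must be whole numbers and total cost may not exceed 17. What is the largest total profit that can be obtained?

31

Take 1×H, 2×N, and 1×M: cost 17 ≤ 17, profit 1·2 + 2·9 + 1·11 = 31.
N has the best ratio (9/3) and is taken to its limit of 2; remaining capacity is filled optimally with the others.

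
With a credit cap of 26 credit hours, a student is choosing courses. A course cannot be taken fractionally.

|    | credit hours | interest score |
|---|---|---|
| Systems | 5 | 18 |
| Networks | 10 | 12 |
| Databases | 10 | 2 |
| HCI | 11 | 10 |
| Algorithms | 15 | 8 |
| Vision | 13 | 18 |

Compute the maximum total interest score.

40

Allowing fractional choices, the relaxed optimum would be about 45.6, but courses are indivisible.
Systems + Networks + HCI: credit hours 5 + 10 + 11 = 26 ≤ 26, interest score 18 + 12 + 10 = 40.
Systems + Networks + Databases: credit hours 5 + 10 + 10 = 25 ≤ 26, interest score 18 + 12 + 2 = 32.
Systems + Vision: credit hours 5 + 13 = 18 ≤ 26, interest score 18 + 18 = 36.
Best is Systems, Networks, and HCI with total interest score 40.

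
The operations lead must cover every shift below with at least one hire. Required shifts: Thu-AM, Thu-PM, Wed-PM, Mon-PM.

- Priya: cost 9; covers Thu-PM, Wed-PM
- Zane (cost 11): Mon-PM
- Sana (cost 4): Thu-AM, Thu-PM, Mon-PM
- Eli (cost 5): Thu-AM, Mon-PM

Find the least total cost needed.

13

This is an integer covering problem.
Choose Priya and Sana: together they cover Thu-AM, Thu-PM, Wed-PM, Mon-PM — every shift.
Total cost: 9 + 4 = 13.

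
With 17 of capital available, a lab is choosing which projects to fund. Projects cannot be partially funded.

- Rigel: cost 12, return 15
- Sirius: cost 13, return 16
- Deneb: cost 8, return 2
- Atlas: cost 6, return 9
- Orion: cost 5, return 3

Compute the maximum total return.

Sirius: cost 13 ≤ 17, return 16.
Rigel + Orion: cost 12 + 5 = 17 ≤ 17, return 15 + 3 = 18.
Best is Rigel and Orion with total return 18.

18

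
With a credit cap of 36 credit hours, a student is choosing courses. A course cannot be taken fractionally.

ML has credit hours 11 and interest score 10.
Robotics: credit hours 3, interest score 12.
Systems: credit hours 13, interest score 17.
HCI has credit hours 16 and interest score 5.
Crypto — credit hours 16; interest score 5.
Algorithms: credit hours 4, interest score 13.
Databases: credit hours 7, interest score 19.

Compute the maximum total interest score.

61

Allowing fractional choices, the relaxed optimum would be about 69.2, but courses are indivisible.
Robotics + Systems + Algorithms + Databases: credit hours 3 + 13 + 4 + 7 = 27 ≤ 36, interest score 12 + 17 + 13 + 19 = 61.
ML + Systems + Algorithms + Databases: credit hours 11 + 13 + 4 + 7 = 35 ≤ 36, interest score 10 + 17 + 13 + 19 = 59.
Best is Robotics, Systems, Algorithms, and Databases with total interest score 61.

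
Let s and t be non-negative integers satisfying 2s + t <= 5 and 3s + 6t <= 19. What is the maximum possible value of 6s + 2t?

Relaxing integrality, the LP optimum is 15.00 at (s,t) = (2.5, 0), which is not an integer point.
(s,t)=(2,1): 2·2+1·1=5≤5, 3·2+6·1=12≤19, objective 14.
(s,t)=(2,0): 2·2+1·0=4≤5, 3·2+6·0=6≤19, objective 12.
(s,t)=(1,2): 2·1+1·2=4≤5, 3·1+6·2=15≤19, objective 10.
No feasible integer point exceeds 14.

14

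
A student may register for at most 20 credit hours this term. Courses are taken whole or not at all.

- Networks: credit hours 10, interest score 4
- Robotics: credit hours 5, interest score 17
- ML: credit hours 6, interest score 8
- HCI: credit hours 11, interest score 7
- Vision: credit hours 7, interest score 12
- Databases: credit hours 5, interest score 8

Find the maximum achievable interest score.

Allowing fractional choices, the relaxed optimum would be about 41.0, but courses are indivisible.
Robotics + Vision + Databases: credit hours 5 + 7 + 5 = 17 ≤ 20, interest score 17 + 12 + 8 = 37.
Robotics + ML + Databases: credit hours 5 + 6 + 5 = 16 ≤ 20, interest score 17 + 8 + 8 = 33.
Robotics + ML + Vision: credit hours 5 + 6 + 7 = 18 ≤ 20, interest score 17 + 8 + 12 = 37.
The maximum interest score is 37; one optimal choice is Robotics, Vision, and Databases.

37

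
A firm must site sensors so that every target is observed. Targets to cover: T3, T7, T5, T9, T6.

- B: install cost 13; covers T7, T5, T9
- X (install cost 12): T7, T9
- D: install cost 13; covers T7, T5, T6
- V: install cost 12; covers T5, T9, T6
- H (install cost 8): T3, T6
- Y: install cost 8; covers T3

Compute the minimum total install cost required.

21

The greedy cost-per-new-target heuristic would pick V, H, and X for 32, but a cheaper cover exists.
Choose B and H: together they cover T3, T7, T5, T9, T6 — every target.
Total install cost: 13 + 8 = 21.
No cover costs less than 21.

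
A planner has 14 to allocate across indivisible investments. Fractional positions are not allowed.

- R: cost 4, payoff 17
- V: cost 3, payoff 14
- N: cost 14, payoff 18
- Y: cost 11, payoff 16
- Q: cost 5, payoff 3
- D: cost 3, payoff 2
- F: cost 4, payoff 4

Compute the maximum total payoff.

R + V + F: cost 4 + 3 + 4 = 11 ≤ 14, payoff 17 + 14 + 4 = 35.
R + V + Q: cost 4 + 3 + 5 = 12 ≤ 14, payoff 17 + 14 + 3 = 34.
R + V + D + F: cost 4 + 3 + 3 + 4 = 14 ≤ 14, payoff 17 + 14 + 2 + 4 = 37.
Best is R, V, D, and F with total payoff 37.

37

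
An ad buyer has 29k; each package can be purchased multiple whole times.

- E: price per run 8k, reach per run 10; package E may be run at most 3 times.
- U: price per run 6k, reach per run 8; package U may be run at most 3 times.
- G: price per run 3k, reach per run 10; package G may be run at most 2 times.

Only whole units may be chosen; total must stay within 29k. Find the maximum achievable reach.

48

G has the best ratio (10/3); taking only G gives at most 2×10 = 20 (stopped by the supply cap of 2).
Mixing does better — 2×E, 1×U, and 2×G: price 28 ≤ 29, reach 2·10 + 1·8 + 2·10 = 48.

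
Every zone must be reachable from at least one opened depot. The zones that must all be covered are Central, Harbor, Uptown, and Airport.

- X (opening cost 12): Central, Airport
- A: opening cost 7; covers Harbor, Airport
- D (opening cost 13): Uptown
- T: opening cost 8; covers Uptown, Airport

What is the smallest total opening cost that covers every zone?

27

This is a weighted set-cover instance.
Choose X, A, and T: together they cover Central, Harbor, Uptown, Airport — every zone.
Total opening cost: 12 + 7 + 8 = 27.
No cover costs less than 27.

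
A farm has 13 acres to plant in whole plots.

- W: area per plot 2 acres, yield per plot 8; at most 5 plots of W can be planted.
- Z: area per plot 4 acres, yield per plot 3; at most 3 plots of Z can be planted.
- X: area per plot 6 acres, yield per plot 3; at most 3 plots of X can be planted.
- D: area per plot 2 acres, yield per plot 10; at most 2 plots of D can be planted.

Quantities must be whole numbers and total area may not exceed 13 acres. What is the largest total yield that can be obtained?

52

Take 4×W and 2×D: area 12 ≤ 13, yield 4·8 + 2·10 = 52.
D has the best ratio (10/2) and is taken to its limit of 2; remaining capacity is filled optimally with the others.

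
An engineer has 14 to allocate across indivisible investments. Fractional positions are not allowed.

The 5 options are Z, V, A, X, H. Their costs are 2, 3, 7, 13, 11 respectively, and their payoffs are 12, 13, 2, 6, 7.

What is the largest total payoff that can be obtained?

Take Z, V, and A: cost 2 + 3 + 7 = 12 ≤ 14, payoff 12 + 13 + 2 = 27.
No other feasible combination does better.

27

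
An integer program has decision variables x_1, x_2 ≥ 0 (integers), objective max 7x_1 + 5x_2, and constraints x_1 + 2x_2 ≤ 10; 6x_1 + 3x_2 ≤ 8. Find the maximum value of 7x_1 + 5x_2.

10

The continuous relaxation peaks at (0, 2.67) with value 13.33; rounding to a feasible lattice point costs some objective.
(x_1,x_2)=(0,2): 1·0+2·2=4≤10, 6·0+3·2=6≤8, objective 10.
(x_1,x_2)=(0,1): 1·0+2·1=2≤10, 6·0+3·1=3≤8, objective 5.
The best lattice point is (0,2), giving 10.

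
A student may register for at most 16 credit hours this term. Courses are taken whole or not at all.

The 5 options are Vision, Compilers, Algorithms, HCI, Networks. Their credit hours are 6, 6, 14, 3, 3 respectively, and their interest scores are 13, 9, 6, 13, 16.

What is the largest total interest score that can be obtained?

42

Allowing fractional choices, the relaxed optimum would be about 48.0, but courses are indivisible.
Compilers + HCI + Networks: credit hours 6 + 3 + 3 = 12 ≤ 16, interest score 9 + 13 + 16 = 38.
Vision + Compilers + Networks: credit hours 6 + 6 + 3 = 15 ≤ 16, interest score 13 + 9 + 16 = 38.
Vision + HCI + Networks: credit hours 6 + 3 + 3 = 12 ≤ 16, interest score 13 + 13 + 16 = 42.
Best is Vision, HCI, and Networks with total interest score 42.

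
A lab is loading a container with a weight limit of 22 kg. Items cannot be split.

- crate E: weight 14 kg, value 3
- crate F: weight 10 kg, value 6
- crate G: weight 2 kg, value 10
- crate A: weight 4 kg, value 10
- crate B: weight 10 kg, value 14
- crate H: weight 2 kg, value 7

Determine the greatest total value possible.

41

This is a 0-1 knapsack instance.
crate G + crate A + crate B: weight 2 + 4 + 10 = 16 ≤ 22, value 10 + 10 + 14 = 34.
crate G + crate A + crate B + crate H: weight 2 + 4 + 10 + 2 = 18 ≤ 22, value 10 + 10 + 14 + 7 = 41.
Best is crate G, crate A, crate B, and crate H with total value 41.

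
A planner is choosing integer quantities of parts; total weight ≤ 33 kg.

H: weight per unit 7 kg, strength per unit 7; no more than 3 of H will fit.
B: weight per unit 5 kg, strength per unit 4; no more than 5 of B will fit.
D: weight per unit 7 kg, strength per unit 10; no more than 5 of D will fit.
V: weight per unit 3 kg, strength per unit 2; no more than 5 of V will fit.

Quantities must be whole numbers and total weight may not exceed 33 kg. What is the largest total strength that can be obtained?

44

4×D and 1×V: weight 31 ≤ 33, strength 4·10 + 1·2 = 42.
1×B and 4×D: weight 33 ≤ 33, strength 1·4 + 4·10 = 44.
Best is 44.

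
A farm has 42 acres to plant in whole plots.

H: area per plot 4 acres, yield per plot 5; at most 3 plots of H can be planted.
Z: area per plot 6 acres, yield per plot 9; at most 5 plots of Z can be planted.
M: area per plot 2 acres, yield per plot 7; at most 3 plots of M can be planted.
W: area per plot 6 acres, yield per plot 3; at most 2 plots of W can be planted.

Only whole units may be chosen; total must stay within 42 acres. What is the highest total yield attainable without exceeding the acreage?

72

M has the best ratio (7/2); taking only M gives at most 3×7 = 21 (stopped by the supply cap of 3).
Mixing does better — 3×H, 4×Z, and 3×M: area 42 ≤ 42, yield 3·5 + 4·9 + 3·7 = 72.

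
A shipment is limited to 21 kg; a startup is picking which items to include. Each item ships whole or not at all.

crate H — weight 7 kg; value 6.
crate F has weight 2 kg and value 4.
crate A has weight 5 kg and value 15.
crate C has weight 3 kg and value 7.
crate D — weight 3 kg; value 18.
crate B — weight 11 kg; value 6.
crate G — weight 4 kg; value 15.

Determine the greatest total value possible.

Take crate F, crate A, crate C, crate D, and crate G: weight 2 + 5 + 3 + 3 + 4 = 17 ≤ 21, value 4 + 15 + 7 + 18 + 15 = 59.
No other feasible combination does better.

59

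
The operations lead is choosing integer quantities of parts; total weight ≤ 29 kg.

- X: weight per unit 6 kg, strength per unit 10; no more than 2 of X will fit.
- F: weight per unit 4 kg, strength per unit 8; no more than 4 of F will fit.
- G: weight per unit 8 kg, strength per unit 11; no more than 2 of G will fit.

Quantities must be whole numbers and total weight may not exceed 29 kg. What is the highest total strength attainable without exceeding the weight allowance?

F has the best ratio (8/4); taking only F gives at most 4×8 = 32 (stopped by the supply cap of 4).
Mixing does better — 2×X and 4×F: weight 28 ≤ 29, strength 2·10 + 4·8 = 52.

52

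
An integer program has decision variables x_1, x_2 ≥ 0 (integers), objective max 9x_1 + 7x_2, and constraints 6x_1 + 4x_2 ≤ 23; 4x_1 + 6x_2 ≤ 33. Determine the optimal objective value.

37

Relaxing integrality, the LP optimum is 39.80 at (x_1,x_2) = (0.3, 5.3), which is not an integer point.
(x_1,x_2)=(1,4) is feasible, giving 37.
(x_1,x_2)=(0,5) is feasible, giving 35.
No feasible integer point exceeds 37.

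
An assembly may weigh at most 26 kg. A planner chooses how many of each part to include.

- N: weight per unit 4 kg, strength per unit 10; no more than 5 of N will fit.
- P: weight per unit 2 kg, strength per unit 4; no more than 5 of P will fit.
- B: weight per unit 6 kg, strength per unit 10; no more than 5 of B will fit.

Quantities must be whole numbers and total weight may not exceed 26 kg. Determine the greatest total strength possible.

N has the best ratio (10/4); taking only N gives at most 5×10 = 50 (stopped by the supply cap of 5).
Mixing does better — 5×N and 3×P: weight 26 ≤ 26, strength 5·10 + 3·4 = 62.

62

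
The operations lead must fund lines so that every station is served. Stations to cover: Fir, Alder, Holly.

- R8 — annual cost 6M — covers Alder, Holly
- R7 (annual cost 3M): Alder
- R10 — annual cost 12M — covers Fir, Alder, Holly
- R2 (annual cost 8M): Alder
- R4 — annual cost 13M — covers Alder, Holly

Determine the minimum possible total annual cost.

R10 alone covers Fir, Alder, Holly — every station.
Total annual cost: 12.

12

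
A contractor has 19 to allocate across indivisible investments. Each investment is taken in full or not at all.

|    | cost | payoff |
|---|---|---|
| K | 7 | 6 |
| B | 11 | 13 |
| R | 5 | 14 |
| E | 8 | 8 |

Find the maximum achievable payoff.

Allowing fractional choices, the relaxed optimum would be about 30.0, but investments are indivisible.
B + E: cost 11 + 8 = 19 ≤ 19, payoff 13 + 8 = 21.
R + E: cost 5 + 8 = 13 ≤ 19, payoff 14 + 8 = 22.
B + R: cost 11 + 5 = 16 ≤ 19, payoff 13 + 14 = 27.
Best is B and R with total payoff 27.

27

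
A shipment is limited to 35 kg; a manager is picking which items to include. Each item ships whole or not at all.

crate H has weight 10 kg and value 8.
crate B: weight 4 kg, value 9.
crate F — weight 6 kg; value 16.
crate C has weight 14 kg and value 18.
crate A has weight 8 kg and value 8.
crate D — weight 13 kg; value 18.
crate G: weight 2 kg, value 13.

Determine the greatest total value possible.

65

Allowing fractional choices, the relaxed optimum would be about 68.9, but items are indivisible.
crate F + crate C + crate D + crate G: weight 6 + 14 + 13 + 2 = 35 ≤ 35, value 16 + 18 + 18 + 13 = 65.
crate B + crate F + crate A + crate D + crate G: weight 4 + 6 + 8 + 13 + 2 = 33 ≤ 35, value 9 + 16 + 8 + 18 + 13 = 64.
Best is crate F, crate C, crate D, and crate G with total value 65.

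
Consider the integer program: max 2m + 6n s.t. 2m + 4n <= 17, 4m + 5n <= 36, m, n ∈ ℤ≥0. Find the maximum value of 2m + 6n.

24

(m,n)=(0,4) is feasible, giving 24.
(m,n)=(1,3) is feasible, giving 20.
(m,n)=(0,3) is feasible, giving 18.
The best lattice point is (0,4), giving 24.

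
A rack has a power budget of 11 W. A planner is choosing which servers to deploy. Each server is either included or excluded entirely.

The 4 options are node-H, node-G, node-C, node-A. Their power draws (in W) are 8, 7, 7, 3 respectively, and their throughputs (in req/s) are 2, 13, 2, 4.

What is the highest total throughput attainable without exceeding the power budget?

17

Allowing fractional choices, the relaxed optimum would be about 17.3, but servers are indivisible.
node-C + node-A: power draw 7 + 3 = 10 ≤ 11, throughput 2 + 4 = 6.
node-G + node-A: power draw 7 + 3 = 10 ≤ 11, throughput 13 + 4 = 17.
node-G: power draw 7 ≤ 11, throughput 13.
Best is node-G and node-A with total throughput 17.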